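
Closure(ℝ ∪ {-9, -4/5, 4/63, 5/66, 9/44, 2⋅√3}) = ℝ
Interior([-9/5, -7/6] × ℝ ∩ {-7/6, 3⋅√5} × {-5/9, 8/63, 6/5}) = ∅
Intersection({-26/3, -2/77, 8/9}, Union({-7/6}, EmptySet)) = EmptySet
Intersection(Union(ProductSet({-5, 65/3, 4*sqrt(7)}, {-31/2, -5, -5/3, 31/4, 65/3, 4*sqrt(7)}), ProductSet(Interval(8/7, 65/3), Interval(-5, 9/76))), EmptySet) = EmptySet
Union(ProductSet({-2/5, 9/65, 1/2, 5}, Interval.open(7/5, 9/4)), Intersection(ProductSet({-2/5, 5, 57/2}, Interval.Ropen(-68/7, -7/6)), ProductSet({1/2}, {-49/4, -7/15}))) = ProductSet({-2/5, 9/65, 1/2, 5}, Interval.open(7/5, 9/4))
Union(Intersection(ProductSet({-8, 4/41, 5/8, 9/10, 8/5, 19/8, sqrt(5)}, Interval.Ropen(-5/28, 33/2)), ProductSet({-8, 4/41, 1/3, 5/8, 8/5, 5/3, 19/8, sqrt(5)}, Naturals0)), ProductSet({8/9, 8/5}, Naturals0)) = Union(ProductSet({8/9, 8/5}, Naturals0), ProductSet({-8, 4/41, 5/8, 8/5, 19/8, sqrt(5)}, Range(0, 17, 1)))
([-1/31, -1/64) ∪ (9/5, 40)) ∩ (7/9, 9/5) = ∅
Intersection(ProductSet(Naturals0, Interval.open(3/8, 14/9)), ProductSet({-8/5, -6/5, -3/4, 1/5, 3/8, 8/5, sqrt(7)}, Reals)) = EmptySet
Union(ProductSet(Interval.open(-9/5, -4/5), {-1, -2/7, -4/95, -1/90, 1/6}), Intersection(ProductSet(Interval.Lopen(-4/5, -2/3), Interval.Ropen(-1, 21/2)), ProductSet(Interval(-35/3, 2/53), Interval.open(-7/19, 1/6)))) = Union(ProductSet(Interval.open(-9/5, -4/5), {-1, -2/7, -4/95, -1/90, 1/6}), ProductSet(Interval.Lopen(-4/5, -2/3), Interval.open(-7/19, 1/6)))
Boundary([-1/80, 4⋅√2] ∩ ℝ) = {-1/80, 4⋅√2}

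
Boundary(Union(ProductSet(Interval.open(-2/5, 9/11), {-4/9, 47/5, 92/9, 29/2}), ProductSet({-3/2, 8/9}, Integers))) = Union(ProductSet({-3/2, 8/9}, Integers), ProductSet(Interval(-2/5, 9/11), {-4/9, 47/5, 92/9, 29/2}))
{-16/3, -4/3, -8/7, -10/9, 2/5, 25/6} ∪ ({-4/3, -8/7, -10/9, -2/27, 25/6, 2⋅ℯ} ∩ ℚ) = {-16/3, -4/3, -8/7, -10/9, -2/27, 2/5, 25/6}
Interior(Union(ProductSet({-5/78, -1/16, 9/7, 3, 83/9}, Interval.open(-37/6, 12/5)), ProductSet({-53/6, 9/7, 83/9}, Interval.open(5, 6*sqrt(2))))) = EmptySet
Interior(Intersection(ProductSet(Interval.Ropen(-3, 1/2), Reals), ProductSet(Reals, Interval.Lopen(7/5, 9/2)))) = ProductSet(Interval.open(-3, 1/2), Interval.open(7/5, 9/2))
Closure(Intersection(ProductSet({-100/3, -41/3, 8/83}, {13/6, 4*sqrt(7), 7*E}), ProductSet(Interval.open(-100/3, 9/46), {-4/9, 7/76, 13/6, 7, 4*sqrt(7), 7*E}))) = ProductSet({-41/3, 8/83}, {13/6, 4*sqrt(7), 7*E})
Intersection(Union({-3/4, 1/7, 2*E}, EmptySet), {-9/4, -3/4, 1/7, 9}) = {-3/4, 1/7}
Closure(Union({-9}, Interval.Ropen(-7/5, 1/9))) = Union({-9}, Interval(-7/5, 1/9))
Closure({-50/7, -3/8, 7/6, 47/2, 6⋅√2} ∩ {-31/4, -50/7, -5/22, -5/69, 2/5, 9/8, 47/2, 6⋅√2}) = {-50/7, 47/2, 6⋅√2}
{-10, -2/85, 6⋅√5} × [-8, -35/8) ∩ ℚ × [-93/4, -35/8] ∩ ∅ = ∅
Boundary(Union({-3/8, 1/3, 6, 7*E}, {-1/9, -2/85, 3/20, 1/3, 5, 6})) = {-3/8, -1/9, -2/85, 3/20, 1/3, 5, 6, 7*E}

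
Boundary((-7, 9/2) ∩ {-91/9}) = ∅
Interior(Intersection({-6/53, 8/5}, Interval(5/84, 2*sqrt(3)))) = EmptySet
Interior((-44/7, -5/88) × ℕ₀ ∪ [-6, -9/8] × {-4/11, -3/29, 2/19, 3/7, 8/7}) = ∅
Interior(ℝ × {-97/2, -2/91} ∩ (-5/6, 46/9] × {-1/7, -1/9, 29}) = ∅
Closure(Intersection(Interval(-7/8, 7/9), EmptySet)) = EmptySet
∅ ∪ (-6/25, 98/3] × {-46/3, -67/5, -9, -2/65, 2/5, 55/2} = (-6/25, 98/3] × {-46/3, -67/5, -9, -2/65, 2/5, 55/2}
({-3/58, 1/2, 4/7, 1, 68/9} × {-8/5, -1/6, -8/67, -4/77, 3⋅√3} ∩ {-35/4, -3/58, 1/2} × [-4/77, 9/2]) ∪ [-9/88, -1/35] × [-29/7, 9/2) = ({-3/58, 1/2} × {-4/77}) ∪ ([-9/88, -1/35] × [-29/7, 9/2))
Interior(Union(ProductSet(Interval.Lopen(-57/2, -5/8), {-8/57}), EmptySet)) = EmptySet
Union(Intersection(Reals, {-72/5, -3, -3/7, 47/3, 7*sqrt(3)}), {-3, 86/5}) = {-72/5, -3, -3/7, 47/3, 86/5, 7*sqrt(3)}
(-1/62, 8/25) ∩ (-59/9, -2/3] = ∅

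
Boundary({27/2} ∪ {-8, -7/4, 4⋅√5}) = {-8, -7/4, 27/2, 4⋅√5}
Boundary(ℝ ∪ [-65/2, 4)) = ∅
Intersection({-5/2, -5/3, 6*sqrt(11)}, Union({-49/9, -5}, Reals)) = {-5/2, -5/3, 6*sqrt(11)}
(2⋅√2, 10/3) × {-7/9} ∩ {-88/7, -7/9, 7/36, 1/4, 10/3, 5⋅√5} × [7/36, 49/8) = ∅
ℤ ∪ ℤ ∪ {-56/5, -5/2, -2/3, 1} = ℤ ∪ {-56/5, -5/2, -2/3}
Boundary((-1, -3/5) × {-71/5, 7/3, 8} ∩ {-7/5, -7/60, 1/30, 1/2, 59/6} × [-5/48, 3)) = ∅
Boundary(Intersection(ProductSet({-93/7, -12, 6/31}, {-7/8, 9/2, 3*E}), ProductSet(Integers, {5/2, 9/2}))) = ProductSet({-12}, {9/2})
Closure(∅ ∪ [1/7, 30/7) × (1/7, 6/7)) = ({1/7, 30/7} × [1/7, 6/7]) ∪ ([1/7, 30/7] × {1/7, 6/7}) ∪ ([1/7, 30/7) × (1/7, 6/7))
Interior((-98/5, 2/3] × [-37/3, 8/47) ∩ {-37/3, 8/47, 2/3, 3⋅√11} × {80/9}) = ∅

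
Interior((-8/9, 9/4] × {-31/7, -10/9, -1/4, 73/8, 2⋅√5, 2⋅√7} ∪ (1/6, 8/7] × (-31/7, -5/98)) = (1/6, 8/7) × (-31/7, -5/98)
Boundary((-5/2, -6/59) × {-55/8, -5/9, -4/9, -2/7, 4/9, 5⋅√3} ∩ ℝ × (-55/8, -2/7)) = [-5/2, -6/59] × {-5/9, -4/9}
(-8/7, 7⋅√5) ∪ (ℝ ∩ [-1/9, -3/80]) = (-8/7, 7⋅√5)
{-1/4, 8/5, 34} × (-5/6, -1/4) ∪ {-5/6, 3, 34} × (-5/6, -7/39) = ({-5/6, 3, 34} × (-5/6, -7/39)) ∪ ({-1/4, 8/5, 34} × (-5/6, -1/4))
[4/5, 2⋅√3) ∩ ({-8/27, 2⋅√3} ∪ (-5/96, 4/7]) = ∅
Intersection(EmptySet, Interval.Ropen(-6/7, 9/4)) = EmptySet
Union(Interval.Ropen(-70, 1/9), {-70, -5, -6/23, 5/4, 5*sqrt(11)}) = Union({5/4, 5*sqrt(11)}, Interval.Ropen(-70, 1/9))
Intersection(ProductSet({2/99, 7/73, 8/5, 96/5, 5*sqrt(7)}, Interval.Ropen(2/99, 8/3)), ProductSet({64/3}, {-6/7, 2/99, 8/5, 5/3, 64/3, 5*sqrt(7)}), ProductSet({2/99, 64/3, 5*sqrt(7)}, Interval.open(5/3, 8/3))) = EmptySet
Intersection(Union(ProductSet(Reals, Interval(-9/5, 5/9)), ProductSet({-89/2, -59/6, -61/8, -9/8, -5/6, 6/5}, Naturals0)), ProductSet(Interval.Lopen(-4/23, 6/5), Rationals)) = Union(ProductSet({6/5}, Naturals0), ProductSet(Interval.Lopen(-4/23, 6/5), Intersection(Interval(-9/5, 5/9), Rationals)))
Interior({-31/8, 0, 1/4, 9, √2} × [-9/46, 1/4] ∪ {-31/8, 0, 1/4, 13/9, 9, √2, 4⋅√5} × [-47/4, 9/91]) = ∅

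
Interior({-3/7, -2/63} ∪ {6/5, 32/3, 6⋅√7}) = ∅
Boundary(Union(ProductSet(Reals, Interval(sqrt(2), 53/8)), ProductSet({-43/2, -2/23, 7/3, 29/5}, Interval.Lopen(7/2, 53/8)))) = ProductSet(Reals, {53/8, sqrt(2)})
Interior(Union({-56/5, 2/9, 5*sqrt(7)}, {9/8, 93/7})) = EmptySet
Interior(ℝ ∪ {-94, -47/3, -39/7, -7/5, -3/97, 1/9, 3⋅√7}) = ℝ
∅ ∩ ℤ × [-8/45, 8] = ∅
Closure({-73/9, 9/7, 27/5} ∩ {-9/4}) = ∅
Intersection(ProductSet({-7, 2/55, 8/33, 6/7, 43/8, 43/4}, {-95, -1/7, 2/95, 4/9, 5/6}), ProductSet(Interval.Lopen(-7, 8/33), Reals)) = ProductSet({2/55, 8/33}, {-95, -1/7, 2/95, 4/9, 5/6})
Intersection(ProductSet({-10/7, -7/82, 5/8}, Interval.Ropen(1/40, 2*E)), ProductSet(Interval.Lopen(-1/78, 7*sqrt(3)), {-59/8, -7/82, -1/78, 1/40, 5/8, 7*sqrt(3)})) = ProductSet({5/8}, {1/40, 5/8})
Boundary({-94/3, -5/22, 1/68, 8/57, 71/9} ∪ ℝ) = ∅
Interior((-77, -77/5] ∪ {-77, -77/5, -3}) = (-77, -77/5)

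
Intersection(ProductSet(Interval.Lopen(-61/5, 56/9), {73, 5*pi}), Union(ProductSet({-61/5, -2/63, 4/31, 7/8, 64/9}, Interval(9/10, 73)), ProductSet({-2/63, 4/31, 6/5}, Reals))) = ProductSet({-2/63, 4/31, 7/8, 6/5}, {73, 5*pi})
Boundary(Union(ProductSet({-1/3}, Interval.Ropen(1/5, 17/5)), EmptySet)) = ProductSet({-1/3}, Interval(1/5, 17/5))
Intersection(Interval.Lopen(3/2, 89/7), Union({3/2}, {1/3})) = EmptySet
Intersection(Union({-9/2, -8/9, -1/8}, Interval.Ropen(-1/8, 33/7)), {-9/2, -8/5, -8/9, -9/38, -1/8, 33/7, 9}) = {-9/2, -8/9, -1/8}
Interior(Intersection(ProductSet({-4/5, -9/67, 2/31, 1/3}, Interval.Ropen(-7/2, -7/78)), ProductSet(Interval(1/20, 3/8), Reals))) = EmptySet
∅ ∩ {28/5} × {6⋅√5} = ∅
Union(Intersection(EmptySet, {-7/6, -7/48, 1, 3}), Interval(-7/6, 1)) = Interval(-7/6, 1)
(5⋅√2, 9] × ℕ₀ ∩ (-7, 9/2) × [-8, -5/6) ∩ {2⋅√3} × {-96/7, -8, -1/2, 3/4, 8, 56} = ∅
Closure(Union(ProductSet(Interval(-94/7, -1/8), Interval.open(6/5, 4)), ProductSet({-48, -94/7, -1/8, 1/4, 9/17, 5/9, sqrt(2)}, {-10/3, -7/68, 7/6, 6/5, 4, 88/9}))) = Union(ProductSet({-48, -94/7, -1/8, 1/4, 9/17, 5/9, sqrt(2)}, {-10/3, -7/68, 7/6, 6/5, 4, 88/9}), ProductSet(Interval(-94/7, -1/8), Interval(6/5, 4)))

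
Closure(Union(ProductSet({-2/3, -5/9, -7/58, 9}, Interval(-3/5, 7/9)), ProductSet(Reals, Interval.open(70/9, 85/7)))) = Union(ProductSet({-2/3, -5/9, -7/58, 9}, Interval(-3/5, 7/9)), ProductSet(Reals, Interval(70/9, 85/7)))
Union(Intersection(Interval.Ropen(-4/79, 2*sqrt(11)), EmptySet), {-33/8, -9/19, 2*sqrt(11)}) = {-33/8, -9/19, 2*sqrt(11)}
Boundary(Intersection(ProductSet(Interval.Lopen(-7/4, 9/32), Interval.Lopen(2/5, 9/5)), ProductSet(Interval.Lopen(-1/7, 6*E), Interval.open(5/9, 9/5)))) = Union(ProductSet({-1/7, 9/32}, Interval(5/9, 9/5)), ProductSet(Interval(-1/7, 9/32), {5/9, 9/5}))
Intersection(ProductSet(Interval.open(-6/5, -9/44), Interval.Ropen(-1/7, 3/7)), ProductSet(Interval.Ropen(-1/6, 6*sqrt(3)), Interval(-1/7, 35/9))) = EmptySet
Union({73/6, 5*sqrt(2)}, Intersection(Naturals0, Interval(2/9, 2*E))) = Union({73/6, 5*sqrt(2)}, Range(1, 6, 1))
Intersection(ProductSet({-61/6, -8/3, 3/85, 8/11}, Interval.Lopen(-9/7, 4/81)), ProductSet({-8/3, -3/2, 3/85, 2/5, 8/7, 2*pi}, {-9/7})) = EmptySet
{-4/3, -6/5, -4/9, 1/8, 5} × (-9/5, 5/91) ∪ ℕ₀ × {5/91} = (ℕ₀ × {5/91}) ∪ ({-4/3, -6/5, -4/9, 1/8, 5} × (-9/5, 5/91))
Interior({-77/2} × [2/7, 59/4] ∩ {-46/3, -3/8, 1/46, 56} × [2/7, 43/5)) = ∅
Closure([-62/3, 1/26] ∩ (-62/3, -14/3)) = [-62/3, -14/3]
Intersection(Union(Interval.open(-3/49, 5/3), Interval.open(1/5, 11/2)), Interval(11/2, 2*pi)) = EmptySet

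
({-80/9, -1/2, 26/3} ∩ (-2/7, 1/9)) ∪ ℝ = ℝ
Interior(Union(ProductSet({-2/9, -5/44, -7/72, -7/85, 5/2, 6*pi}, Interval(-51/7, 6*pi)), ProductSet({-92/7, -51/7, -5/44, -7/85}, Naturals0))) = EmptySet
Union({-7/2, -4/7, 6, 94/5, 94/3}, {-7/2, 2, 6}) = {-7/2, -4/7, 2, 6, 94/5, 94/3}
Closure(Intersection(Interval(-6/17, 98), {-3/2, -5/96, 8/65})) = {-5/96, 8/65}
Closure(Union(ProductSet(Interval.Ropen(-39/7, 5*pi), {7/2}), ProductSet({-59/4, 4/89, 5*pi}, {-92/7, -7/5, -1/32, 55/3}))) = Union(ProductSet({-59/4, 4/89, 5*pi}, {-92/7, -7/5, -1/32, 55/3}), ProductSet(Interval(-39/7, 5*pi), {7/2}))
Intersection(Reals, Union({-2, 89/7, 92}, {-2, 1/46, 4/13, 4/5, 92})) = {-2, 1/46, 4/13, 4/5, 89/7, 92}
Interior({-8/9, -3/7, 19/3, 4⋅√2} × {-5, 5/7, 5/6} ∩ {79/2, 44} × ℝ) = ∅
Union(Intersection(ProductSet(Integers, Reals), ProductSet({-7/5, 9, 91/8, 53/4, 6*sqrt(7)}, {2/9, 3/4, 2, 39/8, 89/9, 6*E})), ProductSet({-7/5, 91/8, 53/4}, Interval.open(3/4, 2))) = Union(ProductSet({9}, {2/9, 3/4, 2, 39/8, 89/9, 6*E}), ProductSet({-7/5, 91/8, 53/4}, Interval.open(3/4, 2)))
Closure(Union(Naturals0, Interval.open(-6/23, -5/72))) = Union(Complement(Naturals0, Interval.open(-6/23, -5/72)), Interval(-6/23, -5/72), Naturals0)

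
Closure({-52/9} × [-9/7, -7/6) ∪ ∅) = {-52/9} × [-9/7, -7/6]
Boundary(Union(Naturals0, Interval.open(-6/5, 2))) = Union(Complement(Naturals0, Interval.open(-6/5, 2)), {-6/5})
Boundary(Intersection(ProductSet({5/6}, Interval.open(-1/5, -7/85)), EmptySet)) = EmptySet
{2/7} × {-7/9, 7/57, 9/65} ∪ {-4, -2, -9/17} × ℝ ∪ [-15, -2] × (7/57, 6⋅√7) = ({-4, -2, -9/17} × ℝ) ∪ ({2/7} × {-7/9, 7/57, 9/65}) ∪ ([-15, -2] × (7/57, 6⋅√7))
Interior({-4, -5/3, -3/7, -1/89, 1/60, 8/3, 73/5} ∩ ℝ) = ∅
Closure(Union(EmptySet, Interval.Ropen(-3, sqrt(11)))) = Interval(-3, sqrt(11))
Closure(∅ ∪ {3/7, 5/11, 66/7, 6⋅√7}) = {3/7, 5/11, 66/7, 6⋅√7}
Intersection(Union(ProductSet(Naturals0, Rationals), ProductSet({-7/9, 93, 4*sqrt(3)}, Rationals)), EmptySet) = EmptySet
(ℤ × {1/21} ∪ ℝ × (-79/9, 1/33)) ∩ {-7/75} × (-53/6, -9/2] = {-7/75} × (-79/9, -9/2]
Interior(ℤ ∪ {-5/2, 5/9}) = ∅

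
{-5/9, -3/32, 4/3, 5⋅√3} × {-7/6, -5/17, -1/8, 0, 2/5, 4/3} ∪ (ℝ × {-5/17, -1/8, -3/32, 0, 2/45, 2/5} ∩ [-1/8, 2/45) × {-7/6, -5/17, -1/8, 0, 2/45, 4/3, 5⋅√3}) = ([-1/8, 2/45) × {-5/17, -1/8, 0, 2/45}) ∪ ({-5/9, -3/32, 4/3, 5⋅√3} × {-7/6, -5/17, -1/8, 0, 2/5, 4/3})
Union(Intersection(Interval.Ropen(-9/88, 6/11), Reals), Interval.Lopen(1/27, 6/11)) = Interval(-9/88, 6/11)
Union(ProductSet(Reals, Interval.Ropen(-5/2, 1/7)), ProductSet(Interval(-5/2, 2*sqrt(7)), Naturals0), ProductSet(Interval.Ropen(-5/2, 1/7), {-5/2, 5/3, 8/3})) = Union(ProductSet(Interval.Ropen(-5/2, 1/7), {-5/2, 5/3, 8/3}), ProductSet(Interval(-5/2, 2*sqrt(7)), Naturals0), ProductSet(Reals, Interval.Ropen(-5/2, 1/7)))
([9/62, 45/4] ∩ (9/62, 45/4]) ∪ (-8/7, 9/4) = (-8/7, 45/4]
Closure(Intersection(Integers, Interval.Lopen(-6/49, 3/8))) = Range(0, 1, 1)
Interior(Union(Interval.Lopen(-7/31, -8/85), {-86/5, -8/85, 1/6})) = Interval.open(-7/31, -8/85)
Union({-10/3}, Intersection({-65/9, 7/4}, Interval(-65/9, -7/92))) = {-65/9, -10/3}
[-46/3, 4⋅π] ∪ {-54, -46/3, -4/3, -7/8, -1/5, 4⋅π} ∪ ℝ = (-∞, ∞)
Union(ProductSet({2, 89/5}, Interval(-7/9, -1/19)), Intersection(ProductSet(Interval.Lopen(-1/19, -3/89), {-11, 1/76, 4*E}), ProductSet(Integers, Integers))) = ProductSet({2, 89/5}, Interval(-7/9, -1/19))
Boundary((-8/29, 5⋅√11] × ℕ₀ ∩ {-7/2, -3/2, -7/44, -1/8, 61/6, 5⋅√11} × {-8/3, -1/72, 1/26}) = ∅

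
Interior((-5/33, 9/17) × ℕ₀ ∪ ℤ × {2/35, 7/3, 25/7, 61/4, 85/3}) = ∅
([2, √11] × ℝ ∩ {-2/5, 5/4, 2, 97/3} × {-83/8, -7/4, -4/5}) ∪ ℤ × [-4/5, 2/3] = ({2} × {-83/8, -7/4, -4/5}) ∪ (ℤ × [-4/5, 2/3])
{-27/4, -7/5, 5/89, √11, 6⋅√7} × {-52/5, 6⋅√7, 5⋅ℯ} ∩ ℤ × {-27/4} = ∅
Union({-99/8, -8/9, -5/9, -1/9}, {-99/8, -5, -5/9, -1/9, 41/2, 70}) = {-99/8, -5, -8/9, -5/9, -1/9, 41/2, 70}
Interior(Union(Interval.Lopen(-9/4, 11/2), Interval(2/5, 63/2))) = Interval.open(-9/4, 63/2)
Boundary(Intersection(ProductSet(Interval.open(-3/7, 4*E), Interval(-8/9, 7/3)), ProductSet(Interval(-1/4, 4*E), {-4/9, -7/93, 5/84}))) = ProductSet(Interval(-1/4, 4*E), {-4/9, -7/93, 5/84})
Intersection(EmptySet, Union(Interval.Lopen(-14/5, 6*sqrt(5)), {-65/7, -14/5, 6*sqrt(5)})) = EmptySet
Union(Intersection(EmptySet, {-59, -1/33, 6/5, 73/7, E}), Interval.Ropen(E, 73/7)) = Interval.Ropen(E, 73/7)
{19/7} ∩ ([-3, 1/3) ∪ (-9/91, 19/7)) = ∅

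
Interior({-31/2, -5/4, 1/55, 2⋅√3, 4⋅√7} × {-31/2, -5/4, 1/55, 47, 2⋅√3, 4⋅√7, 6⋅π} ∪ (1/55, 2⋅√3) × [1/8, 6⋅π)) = (1/55, 2⋅√3) × (1/8, 6⋅π)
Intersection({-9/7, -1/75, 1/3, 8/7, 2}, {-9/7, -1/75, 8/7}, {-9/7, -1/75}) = {-9/7, -1/75}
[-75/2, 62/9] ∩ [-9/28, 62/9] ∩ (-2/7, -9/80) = (-2/7, -9/80)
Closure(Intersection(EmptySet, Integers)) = EmptySet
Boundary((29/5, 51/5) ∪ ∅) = {29/5, 51/5}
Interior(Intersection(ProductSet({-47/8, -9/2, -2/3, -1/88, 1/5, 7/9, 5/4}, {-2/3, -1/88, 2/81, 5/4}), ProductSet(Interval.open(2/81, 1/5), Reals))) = EmptySet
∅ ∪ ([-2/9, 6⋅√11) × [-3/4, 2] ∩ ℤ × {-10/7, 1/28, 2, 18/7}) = {0, 1, …, 19} × {1/28, 2}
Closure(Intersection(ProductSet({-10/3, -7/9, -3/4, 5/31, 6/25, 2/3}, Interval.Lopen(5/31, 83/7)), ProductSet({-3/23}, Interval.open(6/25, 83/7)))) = EmptySet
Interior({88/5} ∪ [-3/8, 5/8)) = (-3/8, 5/8)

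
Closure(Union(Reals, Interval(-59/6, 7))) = Interval(-oo, oo)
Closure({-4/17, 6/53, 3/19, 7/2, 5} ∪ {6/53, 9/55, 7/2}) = {-4/17, 6/53, 3/19, 9/55, 7/2, 5}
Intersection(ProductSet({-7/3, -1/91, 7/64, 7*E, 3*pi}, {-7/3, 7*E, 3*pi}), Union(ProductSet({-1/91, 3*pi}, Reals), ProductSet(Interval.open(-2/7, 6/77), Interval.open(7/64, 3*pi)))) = ProductSet({-1/91, 3*pi}, {-7/3, 7*E, 3*pi})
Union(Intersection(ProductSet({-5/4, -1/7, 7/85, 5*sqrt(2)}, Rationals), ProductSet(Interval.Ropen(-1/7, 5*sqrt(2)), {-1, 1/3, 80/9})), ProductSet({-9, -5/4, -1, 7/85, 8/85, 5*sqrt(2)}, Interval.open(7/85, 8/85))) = Union(ProductSet({-1/7, 7/85}, {-1, 1/3, 80/9}), ProductSet({-9, -5/4, -1, 7/85, 8/85, 5*sqrt(2)}, Interval.open(7/85, 8/85)))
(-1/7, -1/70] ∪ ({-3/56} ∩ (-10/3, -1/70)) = (-1/7, -1/70]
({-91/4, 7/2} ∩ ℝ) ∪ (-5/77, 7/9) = {-91/4, 7/2} ∪ (-5/77, 7/9)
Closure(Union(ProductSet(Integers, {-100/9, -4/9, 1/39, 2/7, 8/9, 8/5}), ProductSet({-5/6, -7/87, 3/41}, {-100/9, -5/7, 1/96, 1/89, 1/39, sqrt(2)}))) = Union(ProductSet({-5/6, -7/87, 3/41}, {-100/9, -5/7, 1/96, 1/89, 1/39, sqrt(2)}), ProductSet(Integers, {-100/9, -4/9, 1/39, 2/7, 8/9, 8/5}))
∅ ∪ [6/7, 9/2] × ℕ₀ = [6/7, 9/2] × ℕ₀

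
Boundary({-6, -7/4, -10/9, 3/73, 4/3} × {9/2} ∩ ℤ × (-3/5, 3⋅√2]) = ∅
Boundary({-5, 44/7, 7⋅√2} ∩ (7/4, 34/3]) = {44/7, 7⋅√2}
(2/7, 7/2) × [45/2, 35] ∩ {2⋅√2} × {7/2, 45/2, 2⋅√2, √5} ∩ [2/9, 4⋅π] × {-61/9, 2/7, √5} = ∅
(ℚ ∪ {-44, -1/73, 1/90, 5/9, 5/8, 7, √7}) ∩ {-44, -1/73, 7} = {-44, -1/73, 7}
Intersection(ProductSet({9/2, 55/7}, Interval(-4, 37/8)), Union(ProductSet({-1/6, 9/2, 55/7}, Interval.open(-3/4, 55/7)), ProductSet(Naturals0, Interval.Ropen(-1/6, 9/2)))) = ProductSet({9/2, 55/7}, Interval.Lopen(-3/4, 37/8))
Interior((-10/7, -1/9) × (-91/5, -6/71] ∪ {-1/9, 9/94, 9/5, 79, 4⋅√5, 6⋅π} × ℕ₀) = (-10/7, -1/9) × (-91/5, -6/71)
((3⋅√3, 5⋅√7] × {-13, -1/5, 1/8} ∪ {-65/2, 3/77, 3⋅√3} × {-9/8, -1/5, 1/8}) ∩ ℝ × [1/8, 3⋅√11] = ({-65/2, 3/77} ∪ [3⋅√3, 5⋅√7]) × {1/8}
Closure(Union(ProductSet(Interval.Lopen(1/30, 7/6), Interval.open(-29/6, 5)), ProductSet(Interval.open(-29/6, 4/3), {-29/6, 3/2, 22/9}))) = Union(ProductSet({1/30, 7/6}, Interval(-29/6, 5)), ProductSet(Interval(-29/6, 4/3), {-29/6, 3/2, 22/9}), ProductSet(Interval(1/30, 7/6), {-29/6, 5}), ProductSet(Interval.Lopen(1/30, 7/6), Interval.open(-29/6, 5)))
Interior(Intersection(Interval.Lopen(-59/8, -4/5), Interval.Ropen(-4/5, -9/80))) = EmptySet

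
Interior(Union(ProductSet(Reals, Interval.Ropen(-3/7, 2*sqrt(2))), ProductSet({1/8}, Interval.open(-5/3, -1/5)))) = ProductSet(Reals, Interval.open(-3/7, 2*sqrt(2)))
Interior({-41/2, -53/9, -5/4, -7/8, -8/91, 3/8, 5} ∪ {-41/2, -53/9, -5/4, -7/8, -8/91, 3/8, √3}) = ∅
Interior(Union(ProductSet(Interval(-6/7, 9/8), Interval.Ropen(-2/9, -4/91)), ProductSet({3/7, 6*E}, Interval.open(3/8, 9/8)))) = ProductSet(Interval.open(-6/7, 9/8), Interval.open(-2/9, -4/91))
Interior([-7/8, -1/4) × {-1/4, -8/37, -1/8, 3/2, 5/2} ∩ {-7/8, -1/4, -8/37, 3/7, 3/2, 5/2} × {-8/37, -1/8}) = ∅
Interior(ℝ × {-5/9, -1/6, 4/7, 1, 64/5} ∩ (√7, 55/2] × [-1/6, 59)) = ∅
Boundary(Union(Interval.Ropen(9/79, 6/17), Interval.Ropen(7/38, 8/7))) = {9/79, 8/7}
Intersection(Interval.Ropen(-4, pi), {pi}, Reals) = EmptySet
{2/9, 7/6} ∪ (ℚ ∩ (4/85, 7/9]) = {7/6} ∪ (ℚ ∩ (4/85, 7/9])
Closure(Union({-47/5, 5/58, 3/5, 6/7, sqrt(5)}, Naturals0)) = Union({-47/5, 5/58, 3/5, 6/7, sqrt(5)}, Naturals0)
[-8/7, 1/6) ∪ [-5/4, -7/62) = [-5/4, 1/6)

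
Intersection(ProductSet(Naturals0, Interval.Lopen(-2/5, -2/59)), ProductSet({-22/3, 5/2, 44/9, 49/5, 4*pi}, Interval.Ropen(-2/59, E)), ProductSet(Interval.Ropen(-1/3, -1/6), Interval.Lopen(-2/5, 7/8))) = EmptySet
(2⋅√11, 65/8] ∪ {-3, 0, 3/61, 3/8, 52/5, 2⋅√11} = {-3, 0, 3/61, 3/8, 52/5} ∪ [2⋅√11, 65/8]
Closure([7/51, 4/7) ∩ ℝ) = [7/51, 4/7]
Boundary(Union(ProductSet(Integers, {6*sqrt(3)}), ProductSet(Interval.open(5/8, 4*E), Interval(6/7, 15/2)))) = Union(ProductSet({5/8, 4*E}, Interval(6/7, 15/2)), ProductSet(Integers, {6*sqrt(3)}), ProductSet(Interval(5/8, 4*E), {6/7, 15/2}))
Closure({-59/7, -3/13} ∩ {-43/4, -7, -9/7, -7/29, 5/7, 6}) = ∅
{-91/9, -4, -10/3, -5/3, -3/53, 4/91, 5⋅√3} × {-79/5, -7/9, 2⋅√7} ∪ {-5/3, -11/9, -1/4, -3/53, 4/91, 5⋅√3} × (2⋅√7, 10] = ({-5/3, -11/9, -1/4, -3/53, 4/91, 5⋅√3} × (2⋅√7, 10]) ∪ ({-91/9, -4, -10/3, -5/3, -3/53, 4/91, 5⋅√3} × {-79/5, -7/9, 2⋅√7})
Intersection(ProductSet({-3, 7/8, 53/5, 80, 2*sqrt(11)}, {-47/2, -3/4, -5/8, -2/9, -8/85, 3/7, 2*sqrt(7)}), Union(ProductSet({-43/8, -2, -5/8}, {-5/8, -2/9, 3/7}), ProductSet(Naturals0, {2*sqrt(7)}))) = ProductSet({80}, {2*sqrt(7)})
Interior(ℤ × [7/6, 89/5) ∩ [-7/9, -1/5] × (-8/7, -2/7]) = ∅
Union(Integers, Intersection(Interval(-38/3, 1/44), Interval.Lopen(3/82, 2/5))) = Integers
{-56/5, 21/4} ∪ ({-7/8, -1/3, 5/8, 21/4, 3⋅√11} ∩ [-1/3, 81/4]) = {-56/5, -1/3, 5/8, 21/4, 3⋅√11}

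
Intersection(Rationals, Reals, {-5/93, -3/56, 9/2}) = {-5/93, -3/56, 9/2}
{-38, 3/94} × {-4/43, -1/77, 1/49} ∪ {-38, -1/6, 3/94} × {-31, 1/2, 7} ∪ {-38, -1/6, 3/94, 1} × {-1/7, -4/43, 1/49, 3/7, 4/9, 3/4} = ({-38, 3/94} × {-4/43, -1/77, 1/49}) ∪ ({-38, -1/6, 3/94} × {-31, 1/2, 7}) ∪ ({-38, -1/6, 3/94, 1} × {-1/7, -4/43, 1/49, 3/7, 4/9, 3/4})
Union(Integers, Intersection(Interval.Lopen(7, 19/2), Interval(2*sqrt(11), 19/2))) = Union(Integers, Interval(7, 19/2))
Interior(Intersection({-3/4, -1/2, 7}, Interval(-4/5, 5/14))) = EmptySet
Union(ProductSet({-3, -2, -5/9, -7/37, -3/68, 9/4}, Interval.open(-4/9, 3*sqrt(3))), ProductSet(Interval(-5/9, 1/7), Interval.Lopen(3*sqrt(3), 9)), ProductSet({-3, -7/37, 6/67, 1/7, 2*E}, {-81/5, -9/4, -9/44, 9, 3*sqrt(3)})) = Union(ProductSet({-3, -7/37, 6/67, 1/7, 2*E}, {-81/5, -9/4, -9/44, 9, 3*sqrt(3)}), ProductSet({-3, -2, -5/9, -7/37, -3/68, 9/4}, Interval.open(-4/9, 3*sqrt(3))), ProductSet(Interval(-5/9, 1/7), Interval.Lopen(3*sqrt(3), 9)))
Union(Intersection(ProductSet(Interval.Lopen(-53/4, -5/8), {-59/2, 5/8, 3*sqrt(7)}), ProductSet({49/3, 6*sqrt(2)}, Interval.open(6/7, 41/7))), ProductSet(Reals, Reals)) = ProductSet(Reals, Reals)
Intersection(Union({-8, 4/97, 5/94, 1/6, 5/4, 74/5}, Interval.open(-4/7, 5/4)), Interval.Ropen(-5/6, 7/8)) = Interval.open(-4/7, 7/8)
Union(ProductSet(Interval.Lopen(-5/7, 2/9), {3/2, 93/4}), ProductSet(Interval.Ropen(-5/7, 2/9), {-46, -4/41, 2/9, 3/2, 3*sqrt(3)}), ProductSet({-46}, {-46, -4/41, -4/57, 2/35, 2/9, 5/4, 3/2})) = Union(ProductSet({-46}, {-46, -4/41, -4/57, 2/35, 2/9, 5/4, 3/2}), ProductSet(Interval.Ropen(-5/7, 2/9), {-46, -4/41, 2/9, 3/2, 3*sqrt(3)}), ProductSet(Interval.Lopen(-5/7, 2/9), {3/2, 93/4}))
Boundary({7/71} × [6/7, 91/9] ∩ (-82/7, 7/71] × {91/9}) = {7/71} × {91/9}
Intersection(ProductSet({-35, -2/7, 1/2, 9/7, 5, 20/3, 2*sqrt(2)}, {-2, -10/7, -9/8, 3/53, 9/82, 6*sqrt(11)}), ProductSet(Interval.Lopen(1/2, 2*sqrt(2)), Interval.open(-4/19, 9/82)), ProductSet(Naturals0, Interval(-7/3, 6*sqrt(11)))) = EmptySet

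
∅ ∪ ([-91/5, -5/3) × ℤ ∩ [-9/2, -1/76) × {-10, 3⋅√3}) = [-9/2, -5/3) × {-10}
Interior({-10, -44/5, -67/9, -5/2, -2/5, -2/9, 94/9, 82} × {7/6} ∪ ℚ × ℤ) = ∅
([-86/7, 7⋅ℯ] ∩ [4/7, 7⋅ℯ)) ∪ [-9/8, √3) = [-9/8, 7⋅ℯ)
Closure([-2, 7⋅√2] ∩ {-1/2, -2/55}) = {-1/2, -2/55}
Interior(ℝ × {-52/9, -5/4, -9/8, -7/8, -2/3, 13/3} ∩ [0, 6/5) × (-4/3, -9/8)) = ∅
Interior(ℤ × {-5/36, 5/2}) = ∅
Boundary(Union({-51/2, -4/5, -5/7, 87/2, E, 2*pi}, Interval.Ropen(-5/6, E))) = {-51/2, -5/6, 87/2, E, 2*pi}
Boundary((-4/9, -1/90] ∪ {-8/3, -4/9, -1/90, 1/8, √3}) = {-8/3, -4/9, -1/90, 1/8, √3}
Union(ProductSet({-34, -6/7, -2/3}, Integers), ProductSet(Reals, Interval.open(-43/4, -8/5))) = Union(ProductSet({-34, -6/7, -2/3}, Integers), ProductSet(Reals, Interval.open(-43/4, -8/5)))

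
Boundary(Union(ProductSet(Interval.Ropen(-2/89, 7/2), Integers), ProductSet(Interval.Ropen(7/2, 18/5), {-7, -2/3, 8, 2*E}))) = Union(ProductSet(Interval(-2/89, 7/2), Integers), ProductSet(Interval(7/2, 18/5), {-7, -2/3, 8, 2*E}))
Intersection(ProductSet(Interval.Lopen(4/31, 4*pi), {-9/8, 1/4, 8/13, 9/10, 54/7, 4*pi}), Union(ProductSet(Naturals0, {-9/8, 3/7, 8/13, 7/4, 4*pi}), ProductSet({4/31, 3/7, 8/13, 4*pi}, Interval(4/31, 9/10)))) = Union(ProductSet({3/7, 8/13, 4*pi}, {1/4, 8/13, 9/10}), ProductSet(Range(1, 13, 1), {-9/8, 8/13, 4*pi}))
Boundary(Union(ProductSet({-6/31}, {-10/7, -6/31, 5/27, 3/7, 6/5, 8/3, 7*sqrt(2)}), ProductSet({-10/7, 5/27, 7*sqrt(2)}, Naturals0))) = Union(ProductSet({-6/31}, {-10/7, -6/31, 5/27, 3/7, 6/5, 8/3, 7*sqrt(2)}), ProductSet({-10/7, 5/27, 7*sqrt(2)}, Naturals0))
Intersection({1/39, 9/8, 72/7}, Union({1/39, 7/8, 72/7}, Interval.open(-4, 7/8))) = {1/39, 72/7}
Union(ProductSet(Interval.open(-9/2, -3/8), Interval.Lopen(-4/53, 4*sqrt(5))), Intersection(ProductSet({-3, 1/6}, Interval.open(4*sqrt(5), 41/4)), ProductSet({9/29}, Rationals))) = ProductSet(Interval.open(-9/2, -3/8), Interval.Lopen(-4/53, 4*sqrt(5)))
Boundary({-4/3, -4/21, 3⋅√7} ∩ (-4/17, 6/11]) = {-4/21}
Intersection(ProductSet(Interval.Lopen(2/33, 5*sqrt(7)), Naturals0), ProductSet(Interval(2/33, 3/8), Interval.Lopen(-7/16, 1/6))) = ProductSet(Interval.Lopen(2/33, 3/8), Range(0, 1, 1))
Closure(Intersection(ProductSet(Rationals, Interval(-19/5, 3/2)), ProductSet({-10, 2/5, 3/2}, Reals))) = ProductSet({-10, 2/5, 3/2}, Interval(-19/5, 3/2))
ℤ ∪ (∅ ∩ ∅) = ℤ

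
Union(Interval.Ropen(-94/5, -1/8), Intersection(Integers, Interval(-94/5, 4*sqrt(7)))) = Union(Interval.Ropen(-94/5, -1/8), Range(-18, 11, 1))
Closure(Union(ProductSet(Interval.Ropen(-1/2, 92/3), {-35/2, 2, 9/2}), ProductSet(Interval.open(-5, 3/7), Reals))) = Union(ProductSet(Interval(-5, 3/7), Reals), ProductSet(Interval(-1/2, 92/3), {-35/2, 2, 9/2}))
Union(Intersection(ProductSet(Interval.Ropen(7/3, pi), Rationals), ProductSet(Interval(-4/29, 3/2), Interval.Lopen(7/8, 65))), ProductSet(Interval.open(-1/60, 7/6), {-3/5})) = ProductSet(Interval.open(-1/60, 7/6), {-3/5})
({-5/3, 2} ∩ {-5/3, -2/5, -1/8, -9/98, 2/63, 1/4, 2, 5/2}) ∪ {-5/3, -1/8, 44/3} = {-5/3, -1/8, 2, 44/3}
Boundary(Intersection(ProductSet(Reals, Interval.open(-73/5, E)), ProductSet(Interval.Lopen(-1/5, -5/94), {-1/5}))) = ProductSet(Interval(-1/5, -5/94), {-1/5})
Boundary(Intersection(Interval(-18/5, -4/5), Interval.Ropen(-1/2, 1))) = EmptySet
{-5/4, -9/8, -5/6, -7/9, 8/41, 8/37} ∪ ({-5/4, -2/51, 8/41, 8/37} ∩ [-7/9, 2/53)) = {-5/4, -9/8, -5/6, -7/9, -2/51, 8/41, 8/37}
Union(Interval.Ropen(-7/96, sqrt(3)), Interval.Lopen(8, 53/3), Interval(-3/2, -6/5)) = Union(Interval(-3/2, -6/5), Interval.Ropen(-7/96, sqrt(3)), Interval.Lopen(8, 53/3))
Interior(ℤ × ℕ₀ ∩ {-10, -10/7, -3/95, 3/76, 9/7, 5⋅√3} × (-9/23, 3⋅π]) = ∅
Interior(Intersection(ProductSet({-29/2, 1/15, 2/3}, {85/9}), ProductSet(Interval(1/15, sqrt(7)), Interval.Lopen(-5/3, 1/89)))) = EmptySet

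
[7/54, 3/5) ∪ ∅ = [7/54, 3/5)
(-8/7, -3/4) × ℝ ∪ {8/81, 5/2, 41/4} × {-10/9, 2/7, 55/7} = ((-8/7, -3/4) × ℝ) ∪ ({8/81, 5/2, 41/4} × {-10/9, 2/7, 55/7})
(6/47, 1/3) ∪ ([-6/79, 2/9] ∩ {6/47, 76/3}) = [6/47, 1/3)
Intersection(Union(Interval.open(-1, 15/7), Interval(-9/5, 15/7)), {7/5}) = {7/5}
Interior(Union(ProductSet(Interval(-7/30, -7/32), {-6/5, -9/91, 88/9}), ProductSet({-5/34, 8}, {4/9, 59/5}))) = EmptySet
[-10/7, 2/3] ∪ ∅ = [-10/7, 2/3]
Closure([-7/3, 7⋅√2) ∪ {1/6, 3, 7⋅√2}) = [-7/3, 7⋅√2]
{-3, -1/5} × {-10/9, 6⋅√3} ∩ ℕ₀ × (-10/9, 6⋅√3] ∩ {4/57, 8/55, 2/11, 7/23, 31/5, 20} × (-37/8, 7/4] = ∅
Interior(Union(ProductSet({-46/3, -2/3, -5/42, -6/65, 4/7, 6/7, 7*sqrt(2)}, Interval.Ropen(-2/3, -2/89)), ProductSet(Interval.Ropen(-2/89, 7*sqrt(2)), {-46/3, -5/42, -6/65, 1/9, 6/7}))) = EmptySet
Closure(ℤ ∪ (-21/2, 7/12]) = ℤ ∪ [-21/2, 7/12]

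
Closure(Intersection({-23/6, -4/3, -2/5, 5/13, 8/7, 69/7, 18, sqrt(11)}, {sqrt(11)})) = {sqrt(11)}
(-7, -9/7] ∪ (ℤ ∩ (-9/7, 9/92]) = (-7, -9/7] ∪ {-1, 0}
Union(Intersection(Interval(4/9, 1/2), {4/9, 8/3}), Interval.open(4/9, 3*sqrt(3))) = Interval.Ropen(4/9, 3*sqrt(3))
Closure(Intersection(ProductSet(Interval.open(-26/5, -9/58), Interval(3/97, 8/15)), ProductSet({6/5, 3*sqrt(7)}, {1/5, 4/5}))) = EmptySet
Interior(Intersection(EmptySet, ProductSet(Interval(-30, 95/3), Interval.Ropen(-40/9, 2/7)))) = EmptySet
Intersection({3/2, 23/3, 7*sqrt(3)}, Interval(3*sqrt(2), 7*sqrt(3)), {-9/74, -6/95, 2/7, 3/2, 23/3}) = {23/3}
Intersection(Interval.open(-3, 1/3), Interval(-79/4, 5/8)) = Interval.open(-3, 1/3)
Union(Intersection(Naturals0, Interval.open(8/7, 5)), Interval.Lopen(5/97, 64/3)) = Union(Interval.Lopen(5/97, 64/3), Range(2, 5, 1))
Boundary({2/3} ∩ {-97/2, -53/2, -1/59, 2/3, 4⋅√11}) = {2/3}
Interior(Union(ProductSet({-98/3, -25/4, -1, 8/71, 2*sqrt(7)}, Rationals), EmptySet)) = EmptySet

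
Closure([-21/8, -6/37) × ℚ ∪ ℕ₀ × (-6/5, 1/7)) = ([-21/8, -6/37] × ℝ) ∪ (ℕ₀ × [-6/5, 1/7])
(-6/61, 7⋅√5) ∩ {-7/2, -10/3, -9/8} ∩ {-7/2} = ∅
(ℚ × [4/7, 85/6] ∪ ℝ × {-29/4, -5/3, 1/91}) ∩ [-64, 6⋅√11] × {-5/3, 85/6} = ([-64, 6⋅√11] × {-5/3}) ∪ ((ℚ ∩ [-64, 6⋅√11]) × {85/6})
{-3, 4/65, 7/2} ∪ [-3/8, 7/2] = {-3} ∪ [-3/8, 7/2]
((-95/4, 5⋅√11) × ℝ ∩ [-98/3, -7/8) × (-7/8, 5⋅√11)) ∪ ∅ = (-95/4, -7/8) × (-7/8, 5⋅√11)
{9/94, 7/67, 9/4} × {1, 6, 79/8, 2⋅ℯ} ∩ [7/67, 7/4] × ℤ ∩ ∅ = ∅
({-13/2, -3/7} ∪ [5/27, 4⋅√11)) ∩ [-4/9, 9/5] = {-3/7} ∪ [5/27, 9/5]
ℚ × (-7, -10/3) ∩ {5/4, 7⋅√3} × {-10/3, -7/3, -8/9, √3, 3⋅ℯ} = ∅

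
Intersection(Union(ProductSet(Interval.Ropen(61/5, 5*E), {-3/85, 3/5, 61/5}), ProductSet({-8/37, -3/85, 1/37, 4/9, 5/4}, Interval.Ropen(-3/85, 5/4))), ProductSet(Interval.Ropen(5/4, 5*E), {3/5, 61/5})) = Union(ProductSet({5/4}, {3/5}), ProductSet(Interval.Ropen(61/5, 5*E), {3/5, 61/5}))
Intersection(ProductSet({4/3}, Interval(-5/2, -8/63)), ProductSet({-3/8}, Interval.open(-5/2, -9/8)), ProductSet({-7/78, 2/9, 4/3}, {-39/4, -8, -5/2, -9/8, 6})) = EmptySet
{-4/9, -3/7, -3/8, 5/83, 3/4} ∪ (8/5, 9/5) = {-4/9, -3/7, -3/8, 5/83, 3/4} ∪ (8/5, 9/5)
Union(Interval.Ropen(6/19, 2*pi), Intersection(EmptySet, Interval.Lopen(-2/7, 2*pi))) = Interval.Ropen(6/19, 2*pi)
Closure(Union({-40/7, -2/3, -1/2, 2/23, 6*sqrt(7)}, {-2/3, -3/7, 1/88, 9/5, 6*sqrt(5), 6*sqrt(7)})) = {-40/7, -2/3, -1/2, -3/7, 1/88, 2/23, 9/5, 6*sqrt(5), 6*sqrt(7)}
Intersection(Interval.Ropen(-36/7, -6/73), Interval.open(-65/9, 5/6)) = Interval.Ropen(-36/7, -6/73)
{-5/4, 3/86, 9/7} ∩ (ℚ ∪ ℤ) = {-5/4, 3/86, 9/7}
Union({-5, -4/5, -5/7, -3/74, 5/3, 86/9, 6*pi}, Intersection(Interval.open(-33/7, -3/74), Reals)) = Union({-5, 5/3, 86/9, 6*pi}, Interval.Lopen(-33/7, -3/74))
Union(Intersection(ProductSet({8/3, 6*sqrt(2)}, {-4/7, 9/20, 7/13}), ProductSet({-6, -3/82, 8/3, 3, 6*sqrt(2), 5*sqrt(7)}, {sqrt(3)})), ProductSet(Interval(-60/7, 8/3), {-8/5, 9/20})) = ProductSet(Interval(-60/7, 8/3), {-8/5, 9/20})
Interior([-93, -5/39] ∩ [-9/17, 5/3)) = (-9/17, -5/39)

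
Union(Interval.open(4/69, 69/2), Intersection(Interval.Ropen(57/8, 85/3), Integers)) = Union(Interval.open(4/69, 69/2), Range(8, 29, 1))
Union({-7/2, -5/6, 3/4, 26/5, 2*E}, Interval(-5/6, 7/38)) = Union({-7/2, 3/4, 26/5, 2*E}, Interval(-5/6, 7/38))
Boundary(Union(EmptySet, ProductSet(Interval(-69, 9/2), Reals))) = ProductSet({-69, 9/2}, Reals)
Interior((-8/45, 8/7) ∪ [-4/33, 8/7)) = (-8/45, 8/7)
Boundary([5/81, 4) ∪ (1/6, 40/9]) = {5/81, 40/9}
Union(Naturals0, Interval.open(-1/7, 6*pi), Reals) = Union(Interval(-oo, oo), Naturals0)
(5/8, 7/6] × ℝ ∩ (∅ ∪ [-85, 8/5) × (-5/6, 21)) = (5/8, 7/6] × (-5/6, 21)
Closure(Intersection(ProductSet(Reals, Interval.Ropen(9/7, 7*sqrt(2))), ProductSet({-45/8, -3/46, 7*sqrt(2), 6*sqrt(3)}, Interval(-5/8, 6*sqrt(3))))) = ProductSet({-45/8, -3/46, 7*sqrt(2), 6*sqrt(3)}, Interval(9/7, 7*sqrt(2)))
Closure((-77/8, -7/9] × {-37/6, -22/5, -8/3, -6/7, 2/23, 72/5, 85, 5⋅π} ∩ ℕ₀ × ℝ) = ∅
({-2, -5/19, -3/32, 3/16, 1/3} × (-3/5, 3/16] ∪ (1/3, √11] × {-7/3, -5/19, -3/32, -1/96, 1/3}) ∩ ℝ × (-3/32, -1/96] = ((1/3, √11] × {-1/96}) ∪ ({-2, -5/19, -3/32, 3/16, 1/3} × (-3/32, -1/96])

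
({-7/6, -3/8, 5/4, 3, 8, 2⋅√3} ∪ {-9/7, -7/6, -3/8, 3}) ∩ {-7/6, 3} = {-7/6, 3}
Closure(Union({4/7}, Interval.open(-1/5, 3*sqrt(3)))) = Interval(-1/5, 3*sqrt(3))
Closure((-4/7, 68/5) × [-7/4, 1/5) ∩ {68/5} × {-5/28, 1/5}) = ∅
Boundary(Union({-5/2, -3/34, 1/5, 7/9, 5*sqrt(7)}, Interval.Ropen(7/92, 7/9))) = {-5/2, -3/34, 7/92, 7/9, 5*sqrt(7)}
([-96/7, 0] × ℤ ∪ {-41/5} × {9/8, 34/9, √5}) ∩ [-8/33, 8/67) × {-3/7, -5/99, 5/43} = ∅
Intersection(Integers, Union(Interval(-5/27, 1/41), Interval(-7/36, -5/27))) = Range(0, 1, 1)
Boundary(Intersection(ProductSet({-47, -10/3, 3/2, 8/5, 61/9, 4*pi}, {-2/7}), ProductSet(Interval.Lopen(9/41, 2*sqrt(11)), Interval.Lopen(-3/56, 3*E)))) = EmptySet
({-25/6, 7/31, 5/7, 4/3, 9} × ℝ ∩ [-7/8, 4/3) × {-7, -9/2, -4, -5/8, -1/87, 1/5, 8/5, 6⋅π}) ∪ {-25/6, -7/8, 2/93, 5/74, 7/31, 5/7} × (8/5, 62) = ({-25/6, -7/8, 2/93, 5/74, 7/31, 5/7} × (8/5, 62)) ∪ ({7/31, 5/7} × {-7, -9/2, -4, -5/8, -1/87, 1/5, 8/5, 6⋅π})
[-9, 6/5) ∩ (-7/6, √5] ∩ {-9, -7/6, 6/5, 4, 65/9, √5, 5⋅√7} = ∅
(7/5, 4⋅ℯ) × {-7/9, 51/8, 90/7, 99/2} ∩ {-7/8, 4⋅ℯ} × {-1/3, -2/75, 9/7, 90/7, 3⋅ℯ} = ∅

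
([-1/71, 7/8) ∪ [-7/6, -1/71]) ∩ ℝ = [-7/6, 7/8)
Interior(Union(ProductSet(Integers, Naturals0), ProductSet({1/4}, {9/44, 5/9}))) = EmptySet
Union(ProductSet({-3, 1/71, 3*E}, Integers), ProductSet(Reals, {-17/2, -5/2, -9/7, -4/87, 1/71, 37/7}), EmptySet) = Union(ProductSet({-3, 1/71, 3*E}, Integers), ProductSet(Reals, {-17/2, -5/2, -9/7, -4/87, 1/71, 37/7}))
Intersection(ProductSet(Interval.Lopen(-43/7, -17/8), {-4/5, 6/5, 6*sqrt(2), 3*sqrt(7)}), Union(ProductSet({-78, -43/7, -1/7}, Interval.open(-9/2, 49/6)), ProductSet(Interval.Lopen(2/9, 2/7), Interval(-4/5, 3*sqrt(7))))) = EmptySet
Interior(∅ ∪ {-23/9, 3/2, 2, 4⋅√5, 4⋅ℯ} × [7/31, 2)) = ∅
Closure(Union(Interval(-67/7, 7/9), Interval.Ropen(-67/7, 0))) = Interval(-67/7, 7/9)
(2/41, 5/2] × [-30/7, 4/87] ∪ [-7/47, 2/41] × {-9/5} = ([-7/47, 2/41] × {-9/5}) ∪ ((2/41, 5/2] × [-30/7, 4/87])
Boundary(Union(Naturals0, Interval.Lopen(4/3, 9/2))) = Union(Complement(Naturals0, Interval.open(4/3, 9/2)), {4/3, 9/2})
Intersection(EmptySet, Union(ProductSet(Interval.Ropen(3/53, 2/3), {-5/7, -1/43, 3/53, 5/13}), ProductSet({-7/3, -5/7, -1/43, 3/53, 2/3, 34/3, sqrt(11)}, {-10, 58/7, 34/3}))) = EmptySet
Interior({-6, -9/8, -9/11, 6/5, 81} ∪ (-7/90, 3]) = (-7/90, 3)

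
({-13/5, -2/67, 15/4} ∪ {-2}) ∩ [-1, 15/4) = {-2/67}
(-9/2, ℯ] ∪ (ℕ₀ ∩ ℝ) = (-9/2, ℯ] ∪ ℕ₀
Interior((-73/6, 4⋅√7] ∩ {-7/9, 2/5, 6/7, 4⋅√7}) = ∅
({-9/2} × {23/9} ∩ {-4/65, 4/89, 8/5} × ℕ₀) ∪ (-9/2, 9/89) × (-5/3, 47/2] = (-9/2, 9/89) × (-5/3, 47/2]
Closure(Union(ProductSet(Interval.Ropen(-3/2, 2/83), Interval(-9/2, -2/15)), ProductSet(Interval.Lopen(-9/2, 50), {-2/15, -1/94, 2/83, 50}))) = Union(ProductSet(Interval(-9/2, 50), {-2/15, -1/94, 2/83, 50}), ProductSet(Interval(-3/2, 2/83), Interval(-9/2, -2/15)))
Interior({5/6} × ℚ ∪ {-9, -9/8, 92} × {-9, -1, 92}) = ∅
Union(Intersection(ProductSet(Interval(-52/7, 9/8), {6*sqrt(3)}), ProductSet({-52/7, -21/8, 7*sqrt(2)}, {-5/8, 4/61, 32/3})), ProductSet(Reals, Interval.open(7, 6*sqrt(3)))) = ProductSet(Reals, Interval.open(7, 6*sqrt(3)))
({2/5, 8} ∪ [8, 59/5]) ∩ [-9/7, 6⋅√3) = {2/5} ∪ [8, 6⋅√3)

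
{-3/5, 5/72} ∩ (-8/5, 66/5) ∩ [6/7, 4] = ∅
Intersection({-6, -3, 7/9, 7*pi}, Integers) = {-6, -3}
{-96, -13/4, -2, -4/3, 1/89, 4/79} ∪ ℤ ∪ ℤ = ℤ ∪ {-13/4, -4/3, 1/89, 4/79}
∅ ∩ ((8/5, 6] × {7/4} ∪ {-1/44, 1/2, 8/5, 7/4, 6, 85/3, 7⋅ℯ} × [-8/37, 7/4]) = ∅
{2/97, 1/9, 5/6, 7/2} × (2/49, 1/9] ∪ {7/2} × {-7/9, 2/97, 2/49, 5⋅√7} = ({2/97, 1/9, 5/6, 7/2} × (2/49, 1/9]) ∪ ({7/2} × {-7/9, 2/97, 2/49, 5⋅√7})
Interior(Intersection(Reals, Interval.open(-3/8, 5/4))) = Interval.open(-3/8, 5/4)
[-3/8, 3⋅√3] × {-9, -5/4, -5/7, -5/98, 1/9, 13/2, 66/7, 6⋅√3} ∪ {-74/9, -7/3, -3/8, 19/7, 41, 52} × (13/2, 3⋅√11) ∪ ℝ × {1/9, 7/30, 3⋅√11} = (ℝ × {1/9, 7/30, 3⋅√11}) ∪ ({-74/9, -7/3, -3/8, 19/7, 41, 52} × (13/2, 3⋅√11)) ∪ ([-3/8, 3⋅√3] × {-9, -5/4, -5/7, -5/98, 1/9, 13/2, 66/7, 6⋅√3})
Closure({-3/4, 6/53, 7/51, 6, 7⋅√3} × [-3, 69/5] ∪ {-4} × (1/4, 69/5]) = ({-4} × [1/4, 69/5]) ∪ ({-3/4, 6/53, 7/51, 6, 7⋅√3} × [-3, 69/5])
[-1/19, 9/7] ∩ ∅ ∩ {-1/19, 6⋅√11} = ∅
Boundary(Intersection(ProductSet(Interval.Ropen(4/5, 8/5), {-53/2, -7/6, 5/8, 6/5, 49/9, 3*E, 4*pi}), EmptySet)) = EmptySet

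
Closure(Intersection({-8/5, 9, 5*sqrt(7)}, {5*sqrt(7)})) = {5*sqrt(7)}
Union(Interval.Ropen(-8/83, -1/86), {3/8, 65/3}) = Union({3/8, 65/3}, Interval.Ropen(-8/83, -1/86))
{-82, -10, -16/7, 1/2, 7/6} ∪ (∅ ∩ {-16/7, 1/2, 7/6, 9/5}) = {-82, -10, -16/7, 1/2, 7/6}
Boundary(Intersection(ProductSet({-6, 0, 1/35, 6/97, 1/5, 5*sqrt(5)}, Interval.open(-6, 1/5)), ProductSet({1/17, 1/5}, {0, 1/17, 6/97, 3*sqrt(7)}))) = ProductSet({1/5}, {0, 1/17, 6/97})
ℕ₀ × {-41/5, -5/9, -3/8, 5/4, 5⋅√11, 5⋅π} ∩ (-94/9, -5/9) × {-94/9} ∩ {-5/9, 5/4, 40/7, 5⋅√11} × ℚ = ∅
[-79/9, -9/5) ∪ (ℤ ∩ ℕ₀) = [-79/9, -9/5) ∪ ℕ₀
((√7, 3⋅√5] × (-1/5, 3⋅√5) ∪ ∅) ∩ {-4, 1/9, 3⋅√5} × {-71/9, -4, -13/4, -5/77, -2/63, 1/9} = {3⋅√5} × {-5/77, -2/63, 1/9}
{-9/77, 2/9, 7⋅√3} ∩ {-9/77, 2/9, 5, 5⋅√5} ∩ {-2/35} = ∅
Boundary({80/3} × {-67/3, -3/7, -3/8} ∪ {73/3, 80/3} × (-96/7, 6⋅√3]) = ({80/3} × {-67/3, -3/7, -3/8}) ∪ ({73/3, 80/3} × [-96/7, 6⋅√3])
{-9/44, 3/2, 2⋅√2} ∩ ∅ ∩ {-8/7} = ∅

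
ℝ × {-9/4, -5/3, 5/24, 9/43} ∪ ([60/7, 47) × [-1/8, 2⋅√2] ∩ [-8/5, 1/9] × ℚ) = ℝ × {-9/4, -5/3, 5/24, 9/43}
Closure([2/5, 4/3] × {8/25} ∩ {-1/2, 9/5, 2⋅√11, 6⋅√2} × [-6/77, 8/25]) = ∅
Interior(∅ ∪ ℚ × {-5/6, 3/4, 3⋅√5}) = ∅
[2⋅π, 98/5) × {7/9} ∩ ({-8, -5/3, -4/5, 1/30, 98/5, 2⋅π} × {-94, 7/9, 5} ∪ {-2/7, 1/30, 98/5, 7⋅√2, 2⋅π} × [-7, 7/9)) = {2⋅π} × {7/9}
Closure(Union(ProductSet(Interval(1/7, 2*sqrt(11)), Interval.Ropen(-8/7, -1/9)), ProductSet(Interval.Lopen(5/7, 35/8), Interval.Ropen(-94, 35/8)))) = Union(ProductSet({1/7, 2*sqrt(11)}, Interval(-8/7, -1/9)), ProductSet({5/7, 35/8}, Union(Interval(-94, -8/7), Interval(-1/9, 35/8))), ProductSet(Interval(1/7, 2*sqrt(11)), Interval.Ropen(-8/7, -1/9)), ProductSet(Interval(5/7, 35/8), {-94, 35/8}), ProductSet(Interval.Lopen(5/7, 35/8), Interval.Ropen(-94, 35/8)), ProductSet(Union(Interval(1/7, 5/7), Interval(35/8, 2*sqrt(11))), {-8/7, -1/9}))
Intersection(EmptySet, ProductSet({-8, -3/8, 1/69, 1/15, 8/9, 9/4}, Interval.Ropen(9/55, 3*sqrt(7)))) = EmptySet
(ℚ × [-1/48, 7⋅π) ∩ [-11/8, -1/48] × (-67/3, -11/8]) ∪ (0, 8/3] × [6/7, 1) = (0, 8/3] × [6/7, 1)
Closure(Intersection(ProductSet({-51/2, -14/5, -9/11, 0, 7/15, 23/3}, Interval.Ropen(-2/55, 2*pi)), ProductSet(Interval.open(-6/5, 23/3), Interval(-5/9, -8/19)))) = EmptySet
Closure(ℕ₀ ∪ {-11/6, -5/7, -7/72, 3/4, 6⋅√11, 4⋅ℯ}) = {-11/6, -5/7, -7/72, 3/4, 6⋅√11, 4⋅ℯ} ∪ ℕ₀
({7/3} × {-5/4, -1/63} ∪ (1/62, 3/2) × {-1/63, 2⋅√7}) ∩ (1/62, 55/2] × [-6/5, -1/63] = ((1/62, 3/2) ∪ {7/3}) × {-1/63}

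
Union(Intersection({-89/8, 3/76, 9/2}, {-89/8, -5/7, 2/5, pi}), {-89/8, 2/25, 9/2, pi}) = {-89/8, 2/25, 9/2, pi}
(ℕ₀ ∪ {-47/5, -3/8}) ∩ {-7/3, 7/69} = ∅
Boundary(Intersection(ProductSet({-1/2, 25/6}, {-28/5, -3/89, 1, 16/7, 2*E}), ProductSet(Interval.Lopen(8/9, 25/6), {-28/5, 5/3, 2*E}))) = ProductSet({25/6}, {-28/5, 2*E})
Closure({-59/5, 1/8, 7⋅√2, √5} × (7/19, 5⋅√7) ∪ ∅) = {-59/5, 1/8, 7⋅√2, √5} × [7/19, 5⋅√7]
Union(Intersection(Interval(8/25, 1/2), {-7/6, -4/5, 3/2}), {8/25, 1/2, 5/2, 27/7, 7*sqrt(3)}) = {8/25, 1/2, 5/2, 27/7, 7*sqrt(3)}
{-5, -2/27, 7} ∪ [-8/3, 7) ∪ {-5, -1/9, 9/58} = {-5} ∪ [-8/3, 7]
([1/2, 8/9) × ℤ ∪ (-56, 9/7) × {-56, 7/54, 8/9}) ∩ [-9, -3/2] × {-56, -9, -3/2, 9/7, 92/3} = [-9, -3/2] × {-56}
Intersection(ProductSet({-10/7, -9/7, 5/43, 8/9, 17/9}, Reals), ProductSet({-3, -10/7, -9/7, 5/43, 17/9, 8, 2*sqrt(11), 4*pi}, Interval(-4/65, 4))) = ProductSet({-10/7, -9/7, 5/43, 17/9}, Interval(-4/65, 4))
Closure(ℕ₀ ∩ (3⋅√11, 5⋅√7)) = {10, 11, 12, 13}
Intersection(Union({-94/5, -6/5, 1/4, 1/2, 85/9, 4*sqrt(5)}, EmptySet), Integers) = EmptySet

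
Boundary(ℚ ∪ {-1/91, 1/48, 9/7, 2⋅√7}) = ℝ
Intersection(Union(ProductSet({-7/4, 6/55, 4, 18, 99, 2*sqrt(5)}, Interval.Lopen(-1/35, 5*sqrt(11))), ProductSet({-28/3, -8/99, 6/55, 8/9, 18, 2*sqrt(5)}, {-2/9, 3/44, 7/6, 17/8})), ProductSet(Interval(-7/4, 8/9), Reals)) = Union(ProductSet({-7/4, 6/55}, Interval.Lopen(-1/35, 5*sqrt(11))), ProductSet({-8/99, 6/55, 8/9}, {-2/9, 3/44, 7/6, 17/8}))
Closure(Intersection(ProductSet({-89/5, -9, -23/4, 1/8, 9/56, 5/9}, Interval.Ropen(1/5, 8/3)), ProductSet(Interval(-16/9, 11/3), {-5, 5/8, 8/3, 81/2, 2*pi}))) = ProductSet({1/8, 9/56, 5/9}, {5/8})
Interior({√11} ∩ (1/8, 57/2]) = ∅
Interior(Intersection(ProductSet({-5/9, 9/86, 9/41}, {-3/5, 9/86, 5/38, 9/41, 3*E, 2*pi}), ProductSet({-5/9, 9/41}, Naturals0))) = EmptySet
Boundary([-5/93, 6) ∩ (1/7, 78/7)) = {1/7, 6}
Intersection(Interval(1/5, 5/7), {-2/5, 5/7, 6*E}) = {5/7}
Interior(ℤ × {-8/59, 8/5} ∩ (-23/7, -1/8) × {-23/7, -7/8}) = ∅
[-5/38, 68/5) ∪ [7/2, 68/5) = [-5/38, 68/5)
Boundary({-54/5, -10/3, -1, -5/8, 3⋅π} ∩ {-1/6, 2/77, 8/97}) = ∅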